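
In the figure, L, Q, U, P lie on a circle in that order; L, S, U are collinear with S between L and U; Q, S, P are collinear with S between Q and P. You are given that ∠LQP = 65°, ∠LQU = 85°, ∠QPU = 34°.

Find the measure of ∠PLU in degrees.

1. ∠LUP = 65°  [same arc LP]
2. ∠LPU = 95°  [cyclic LQUP, opposite ∠Q+∠P]
3. ∠PLU = 20°  [△LUP]

∠PLU = 20°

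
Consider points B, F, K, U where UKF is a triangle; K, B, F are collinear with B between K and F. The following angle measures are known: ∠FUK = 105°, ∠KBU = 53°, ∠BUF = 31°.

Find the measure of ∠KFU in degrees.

1. ∠FBU = 127°  [linear pair at B on KF]
2. ∠BFU = 22°  [△UBF]
3. ∠KFU = 22°  [B on ray FK]

∠KFU = 22°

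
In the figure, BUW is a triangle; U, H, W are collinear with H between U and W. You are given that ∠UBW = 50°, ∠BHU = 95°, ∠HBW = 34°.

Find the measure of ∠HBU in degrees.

1. ∠BHW = 85°  [linear pair at H on UW]
2. ∠BWH = 61°  [△BHW]
3. ∠BWU = 61°  [H on ray WU]
4. ∠BUW = 69°  [△BUW]
5. ∠BUH = 69°  [H on ray UW]
6. ∠HBU = 16°  [△BUH]

∠HBU = 16°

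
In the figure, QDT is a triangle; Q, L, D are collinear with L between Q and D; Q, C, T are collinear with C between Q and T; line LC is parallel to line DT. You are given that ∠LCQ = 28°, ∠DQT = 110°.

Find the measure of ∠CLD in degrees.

1. ∠DTQ = 28°  [LC∥DT, corresponding at C]
2. ∠QDT = 42°  [△QDT]
3. ∠CLQ = 42°  [LC∥DT, corresponding at L]
4. ∠CLD = 138°  [linear pair at L on QD]

∠CLD = 138°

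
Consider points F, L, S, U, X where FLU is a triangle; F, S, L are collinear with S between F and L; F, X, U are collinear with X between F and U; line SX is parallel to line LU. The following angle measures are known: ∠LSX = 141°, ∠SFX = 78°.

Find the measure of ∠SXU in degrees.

∠SXU = 117°

1. ∠FSX = 39°  [linear pair at S on FL]
2. ∠FXS = 63°  [△FSX]
3. ∠SXU = 117°  [linear pair at X on FU]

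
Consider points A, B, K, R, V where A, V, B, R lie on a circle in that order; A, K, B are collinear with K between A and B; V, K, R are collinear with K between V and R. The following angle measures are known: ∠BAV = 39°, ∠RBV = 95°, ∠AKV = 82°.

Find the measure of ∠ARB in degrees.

∠ARB = 75°

1. ∠BRV = 39°  [same arc VB]
2. ∠BVR = 46°  [△VBR]
3. ∠BKR = 82°  [vertical angles at K]
4. ∠ABR = 59°  [△BKR]
5. ∠BAR = 46°  [same arc BR]
6. ∠ARB = 75°  [△ABR]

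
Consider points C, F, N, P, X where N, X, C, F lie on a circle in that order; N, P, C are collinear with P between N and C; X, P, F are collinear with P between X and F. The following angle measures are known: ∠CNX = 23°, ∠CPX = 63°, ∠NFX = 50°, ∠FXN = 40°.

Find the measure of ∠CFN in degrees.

∠CFN = 73°

1. ∠FPN = 63°  [vertical angles at P]
2. ∠CNF = 67°  [△NPF]
3. ∠FCN = 40°  [same arc NF]
4. ∠CFN = 73°  [△NCF]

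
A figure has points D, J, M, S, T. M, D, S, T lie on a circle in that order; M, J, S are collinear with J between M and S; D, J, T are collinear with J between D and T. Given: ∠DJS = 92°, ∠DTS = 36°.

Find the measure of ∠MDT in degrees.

∠MDT = 56°

1. ∠DJM = 88°  [linear pair at J on MS]
2. ∠DMS = 36°  [same arc DS]
3. ∠MDT = 56°  [△MJD]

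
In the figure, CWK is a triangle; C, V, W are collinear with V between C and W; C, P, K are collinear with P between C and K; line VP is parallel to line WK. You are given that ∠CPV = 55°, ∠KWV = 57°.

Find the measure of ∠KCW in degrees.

∠KCW = 68°

1. ∠CKW = 55°  [VP∥WK, corresponding at P]
2. ∠CWK = 57°  [V on ray WC]
3. ∠KCW = 68°  [△CWK]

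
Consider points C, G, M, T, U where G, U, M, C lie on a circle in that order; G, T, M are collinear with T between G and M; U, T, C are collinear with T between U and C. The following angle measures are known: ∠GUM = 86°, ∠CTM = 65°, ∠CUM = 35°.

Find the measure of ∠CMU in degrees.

∠CMU = 81°

1. ∠GCM = 94°  [cyclic GUMC, opposite ∠U+∠C]
2. ∠CGM = 35°  [same arc MC]
3. ∠CMG = 51°  [△GMC]
4. ∠MCU = 64°  [△MTC]
5. ∠CMU = 81°  [△UMC]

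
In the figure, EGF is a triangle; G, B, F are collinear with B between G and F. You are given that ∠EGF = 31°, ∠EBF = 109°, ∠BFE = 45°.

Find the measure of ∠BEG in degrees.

1. ∠BGE = 31°  [B on ray GF]
2. ∠EBG = 71°  [linear pair at B on GF]
3. ∠BEG = 78°  [△EGB]

∠BEG = 78°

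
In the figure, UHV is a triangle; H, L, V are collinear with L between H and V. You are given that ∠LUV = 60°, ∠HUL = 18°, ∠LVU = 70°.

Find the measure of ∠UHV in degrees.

1. ∠ULV = 50°  [△ULV]
2. ∠HLU = 130°  [linear pair at L on HV]
3. ∠LHU = 32°  [△UHL]
4. ∠UHV = 32°  [L on ray HV]

∠UHV = 32°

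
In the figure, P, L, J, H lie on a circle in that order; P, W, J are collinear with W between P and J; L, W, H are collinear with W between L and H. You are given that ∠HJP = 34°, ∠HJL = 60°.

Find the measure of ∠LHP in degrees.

∠LHP = 26°

1. ∠HLP = 34°  [same arc PH]
2. ∠HPL = 120°  [cyclic PLJH, opposite ∠P+∠J]
3. ∠LHP = 26°  [△PLH]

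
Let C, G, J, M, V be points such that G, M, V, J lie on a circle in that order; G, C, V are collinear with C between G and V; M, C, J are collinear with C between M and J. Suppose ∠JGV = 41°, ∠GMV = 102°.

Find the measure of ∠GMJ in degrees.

1. ∠GJV = 78°  [cyclic GMVJ, opposite ∠M+∠J]
2. ∠GVJ = 61°  [△GVJ]
3. ∠GMJ = 61°  [same arc GJ]

∠GMJ = 61°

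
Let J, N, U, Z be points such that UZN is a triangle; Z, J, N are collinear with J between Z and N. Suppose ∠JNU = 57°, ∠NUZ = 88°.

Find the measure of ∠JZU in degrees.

1. ∠UNZ = 57°  [J on ray NZ]
2. ∠NZU = 35°  [△UZN]
3. ∠JZU = 35°  [J on ray ZN]

∠JZU = 35°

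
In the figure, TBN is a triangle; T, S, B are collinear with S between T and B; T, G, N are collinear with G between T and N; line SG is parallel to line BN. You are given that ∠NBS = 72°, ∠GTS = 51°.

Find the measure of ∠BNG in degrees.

1. ∠NBT = 72°  [S on ray BT]
2. ∠BTN = 51°  [S on TB, G on TN]
3. ∠BNT = 57°  [△TBN]
4. ∠BNG = 57°  [G on ray NT]

∠BNG = 57°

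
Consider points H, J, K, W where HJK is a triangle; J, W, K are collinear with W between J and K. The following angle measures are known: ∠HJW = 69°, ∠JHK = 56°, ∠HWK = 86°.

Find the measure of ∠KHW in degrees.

∠KHW = 39°

1. ∠HJK = 69°  [W on ray JK]
2. ∠HKJ = 55°  [△HJK]
3. ∠HKW = 55°  [W on ray KJ]
4. ∠KHW = 39°  [△HWK]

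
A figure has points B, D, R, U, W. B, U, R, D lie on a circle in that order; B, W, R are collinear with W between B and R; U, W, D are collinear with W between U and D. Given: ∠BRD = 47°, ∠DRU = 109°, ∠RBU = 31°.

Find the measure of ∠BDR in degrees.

1. ∠RDU = 31°  [same arc UR]
2. ∠DUR = 40°  [△URD]
3. ∠DBR = 40°  [same arc RD]
4. ∠BDR = 93°  [△BRD]

∠BDR = 93°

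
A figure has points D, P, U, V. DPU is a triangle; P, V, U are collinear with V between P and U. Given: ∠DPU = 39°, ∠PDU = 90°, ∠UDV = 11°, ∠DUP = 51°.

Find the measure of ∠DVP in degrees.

∠DVP = 62°

1. ∠DUV = 51°  [V on ray UP]
2. ∠DVU = 118°  [△DVU]
3. ∠DVP = 62°  [linear pair at V on PU]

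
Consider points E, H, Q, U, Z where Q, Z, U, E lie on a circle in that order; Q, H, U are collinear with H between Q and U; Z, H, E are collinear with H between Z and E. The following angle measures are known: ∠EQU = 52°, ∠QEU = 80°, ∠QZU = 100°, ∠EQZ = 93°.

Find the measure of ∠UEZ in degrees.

∠UEZ = 41°

1. ∠EZU = 52°  [same arc UE]
2. ∠EUZ = 87°  [cyclic QZUE, opposite ∠Q+∠U]
3. ∠UEZ = 41°  [△ZUE]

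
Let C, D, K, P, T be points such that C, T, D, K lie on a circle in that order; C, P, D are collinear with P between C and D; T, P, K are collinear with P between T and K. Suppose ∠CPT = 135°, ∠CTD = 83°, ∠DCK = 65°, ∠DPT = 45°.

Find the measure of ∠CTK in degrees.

∠CTK = 18°

1. ∠CKD = 97°  [cyclic CTDK, opposite ∠T+∠K]
2. ∠CDK = 18°  [△CDK]
3. ∠CTK = 18°  [same arc CK]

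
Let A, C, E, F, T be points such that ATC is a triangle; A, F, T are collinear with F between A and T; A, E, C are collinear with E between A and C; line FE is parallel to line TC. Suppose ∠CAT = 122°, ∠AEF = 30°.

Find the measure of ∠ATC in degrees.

∠ATC = 28°

1. ∠EAF = 122°  [F on AT, E on AC]
2. ∠AFE = 28°  [△AFE]
3. ∠ATC = 28°  [FE∥TC, corresponding at F]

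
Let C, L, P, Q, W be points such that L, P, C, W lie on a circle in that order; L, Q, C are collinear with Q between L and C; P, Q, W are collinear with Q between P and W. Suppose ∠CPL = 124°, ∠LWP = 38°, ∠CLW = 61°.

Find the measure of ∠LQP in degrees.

∠LQP = 99°

1. ∠CWL = 56°  [cyclic LPCW, opposite ∠P+∠W]
2. ∠LCP = 38°  [same arc LP]
3. ∠LCW = 63°  [△LCW]
4. ∠CLP = 18°  [△LPC]
5. ∠LPW = 63°  [same arc LW]
6. ∠LQP = 99°  [△LQP]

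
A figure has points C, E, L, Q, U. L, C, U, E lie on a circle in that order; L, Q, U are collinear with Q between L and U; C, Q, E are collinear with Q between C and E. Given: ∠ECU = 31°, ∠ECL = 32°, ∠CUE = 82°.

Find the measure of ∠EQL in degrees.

1. ∠CEU = 67°  [△CUE]
2. ∠EUL = 32°  [same arc LE]
3. ∠EQU = 81°  [△UQE]
4. ∠EQL = 99°  [linear pair at Q on LU]

∠EQL = 99°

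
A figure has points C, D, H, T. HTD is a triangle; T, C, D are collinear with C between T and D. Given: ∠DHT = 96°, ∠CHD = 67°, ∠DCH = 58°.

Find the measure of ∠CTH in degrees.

1. ∠CDH = 55°  [△HCD]
2. ∠HDT = 55°  [C on ray DT]
3. ∠DTH = 29°  [△HTD]
4. ∠CTH = 29°  [C on ray TD]

∠CTH = 29°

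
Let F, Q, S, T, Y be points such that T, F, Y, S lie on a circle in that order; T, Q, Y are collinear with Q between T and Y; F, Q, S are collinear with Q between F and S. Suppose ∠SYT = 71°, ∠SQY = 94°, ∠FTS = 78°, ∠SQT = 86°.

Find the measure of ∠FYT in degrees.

1. ∠SFT = 71°  [same arc TS]
2. ∠FST = 31°  [△TFS]
3. ∠FYT = 31°  [same arc TF]

∠FYT = 31°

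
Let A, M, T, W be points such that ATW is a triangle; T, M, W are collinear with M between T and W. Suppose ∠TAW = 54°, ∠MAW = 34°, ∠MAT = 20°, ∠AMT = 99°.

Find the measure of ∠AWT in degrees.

1. ∠ATM = 61°  [△ATM]
2. ∠ATW = 61°  [M on ray TW]
3. ∠AWT = 65°  [△ATW]

∠AWT = 65°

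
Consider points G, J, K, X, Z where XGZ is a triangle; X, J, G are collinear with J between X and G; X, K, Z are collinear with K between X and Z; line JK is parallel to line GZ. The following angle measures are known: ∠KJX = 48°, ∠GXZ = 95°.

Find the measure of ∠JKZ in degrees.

∠JKZ = 143°

1. ∠XGZ = 48°  [JK∥GZ, corresponding at J]
2. ∠GZX = 37°  [△XGZ]
3. ∠JKX = 37°  [JK∥GZ, corresponding at K]
4. ∠JKZ = 143°  [linear pair at K on XZ]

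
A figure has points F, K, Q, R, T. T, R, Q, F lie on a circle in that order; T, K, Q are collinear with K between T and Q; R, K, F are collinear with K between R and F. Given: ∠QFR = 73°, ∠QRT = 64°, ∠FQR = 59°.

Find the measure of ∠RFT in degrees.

1. ∠QTR = 73°  [same arc RQ]
2. ∠RQT = 43°  [△TRQ]
3. ∠RFT = 43°  [same arc TR]

∠RFT = 43°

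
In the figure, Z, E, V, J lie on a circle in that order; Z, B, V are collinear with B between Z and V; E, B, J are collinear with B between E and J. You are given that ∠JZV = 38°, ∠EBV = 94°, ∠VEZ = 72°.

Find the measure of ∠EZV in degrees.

∠EZV = 60°

1. ∠JEV = 38°  [same arc VJ]
2. ∠EVZ = 48°  [△EBV]
3. ∠EZV = 60°  [△ZEV]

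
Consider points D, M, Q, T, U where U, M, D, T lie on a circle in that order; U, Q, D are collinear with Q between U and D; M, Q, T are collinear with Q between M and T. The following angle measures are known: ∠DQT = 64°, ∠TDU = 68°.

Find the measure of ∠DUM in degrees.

∠DUM = 48°

1. ∠MQU = 64°  [vertical angles at Q]
2. ∠TMU = 68°  [same arc UT]
3. ∠DUM = 48°  [△UQM]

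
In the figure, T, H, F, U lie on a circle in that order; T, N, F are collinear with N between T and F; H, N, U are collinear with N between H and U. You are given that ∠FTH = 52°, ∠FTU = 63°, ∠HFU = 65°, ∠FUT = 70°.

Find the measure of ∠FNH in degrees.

1. ∠FHU = 63°  [same arc FU]
2. ∠FHT = 110°  [cyclic THFU, opposite ∠H+∠U]
3. ∠HFT = 18°  [△THF]
4. ∠FNH = 99°  [△HNF]

∠FNH = 99°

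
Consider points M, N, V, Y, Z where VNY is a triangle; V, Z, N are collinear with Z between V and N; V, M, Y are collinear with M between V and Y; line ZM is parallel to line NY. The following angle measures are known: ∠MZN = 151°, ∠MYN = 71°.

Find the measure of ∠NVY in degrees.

∠NVY = 80°

1. ∠MZV = 29°  [linear pair at Z on VN]
2. ∠NYV = 71°  [M on ray YV]
3. ∠VNY = 29°  [ZM∥NY, corresponding at Z]
4. ∠NVY = 80°  [△VNY]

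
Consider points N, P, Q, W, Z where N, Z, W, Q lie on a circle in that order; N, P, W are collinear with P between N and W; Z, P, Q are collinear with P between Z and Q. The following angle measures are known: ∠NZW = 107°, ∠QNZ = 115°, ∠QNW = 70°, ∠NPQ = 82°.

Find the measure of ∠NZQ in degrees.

∠NZQ = 37°

1. ∠NQW = 73°  [cyclic NZWQ, opposite ∠Z+∠Q]
2. ∠NWQ = 37°  [△NWQ]
3. ∠NZQ = 37°  [same arc NQ]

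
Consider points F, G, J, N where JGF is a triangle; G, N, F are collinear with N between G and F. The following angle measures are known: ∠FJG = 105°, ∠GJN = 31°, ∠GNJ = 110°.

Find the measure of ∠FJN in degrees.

∠FJN = 74°

1. ∠JGN = 39°  [△JGN]
2. ∠FNJ = 70°  [linear pair at N on GF]
3. ∠FGJ = 39°  [N on ray GF]
4. ∠GFJ = 36°  [△JGF]
5. ∠JFN = 36°  [N on ray FG]
6. ∠FJN = 74°  [△JNF]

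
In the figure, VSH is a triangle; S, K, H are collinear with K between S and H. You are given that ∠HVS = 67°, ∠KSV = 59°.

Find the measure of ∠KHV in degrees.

∠KHV = 54°

1. ∠HSV = 59°  [K on ray SH]
2. ∠SHV = 54°  [△VSH]
3. ∠KHV = 54°  [K on ray HS]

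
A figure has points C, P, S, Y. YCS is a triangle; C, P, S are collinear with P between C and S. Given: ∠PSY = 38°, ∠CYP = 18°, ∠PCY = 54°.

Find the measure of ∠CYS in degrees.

1. ∠CSY = 38°  [P on ray SC]
2. ∠SCY = 54°  [P on ray CS]
3. ∠CYS = 88°  [△YCS]

∠CYS = 88°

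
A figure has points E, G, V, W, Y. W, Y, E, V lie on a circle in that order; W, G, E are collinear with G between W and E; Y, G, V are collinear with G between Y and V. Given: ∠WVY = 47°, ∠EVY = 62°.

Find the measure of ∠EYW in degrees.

∠EYW = 71°

1. ∠WEY = 47°  [same arc WY]
2. ∠EWY = 62°  [same arc YE]
3. ∠EYW = 71°  [△WYE]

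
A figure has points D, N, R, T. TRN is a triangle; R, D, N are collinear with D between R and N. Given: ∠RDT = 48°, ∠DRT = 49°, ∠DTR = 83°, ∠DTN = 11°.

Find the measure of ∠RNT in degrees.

∠RNT = 37°

1. ∠NDT = 132°  [linear pair at D on RN]
2. ∠DNT = 37°  [△TDN]
3. ∠RNT = 37°  [D on ray NR]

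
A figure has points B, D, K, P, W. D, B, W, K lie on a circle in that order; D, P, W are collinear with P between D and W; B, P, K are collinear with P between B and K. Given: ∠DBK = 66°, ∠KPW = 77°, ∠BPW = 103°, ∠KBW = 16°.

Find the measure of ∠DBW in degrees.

1. ∠BPD = 77°  [vertical angles at P]
2. ∠BWD = 61°  [△BPW]
3. ∠BDW = 37°  [△DPB]
4. ∠DBW = 82°  [△DBW]

∠DBW = 82°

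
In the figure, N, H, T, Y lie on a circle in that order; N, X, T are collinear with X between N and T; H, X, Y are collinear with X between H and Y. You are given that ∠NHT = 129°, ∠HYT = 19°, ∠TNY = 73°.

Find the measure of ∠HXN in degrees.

∠HXN = 105°

1. ∠HNT = 19°  [same arc HT]
2. ∠THY = 73°  [same arc TY]
3. ∠HTN = 32°  [△NHT]
4. ∠HXT = 75°  [△HXT]
5. ∠HXN = 105°  [linear pair at X on NT]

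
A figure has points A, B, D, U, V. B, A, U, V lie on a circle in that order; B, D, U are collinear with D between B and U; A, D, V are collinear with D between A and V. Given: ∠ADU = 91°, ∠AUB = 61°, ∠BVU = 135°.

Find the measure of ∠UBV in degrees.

∠UBV = 28°

1. ∠BDV = 91°  [vertical angles at D]
2. ∠AVB = 61°  [same arc BA]
3. ∠UBV = 28°  [△BDV]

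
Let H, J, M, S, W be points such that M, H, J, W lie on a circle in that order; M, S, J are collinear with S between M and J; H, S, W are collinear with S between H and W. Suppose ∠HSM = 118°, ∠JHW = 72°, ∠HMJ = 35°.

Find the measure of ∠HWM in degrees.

∠HWM = 46°

1. ∠JSW = 118°  [vertical angles at S]
2. ∠JMW = 72°  [same arc JW]
3. ∠MSW = 62°  [linear pair at S on MJ]
4. ∠HWM = 46°  [△MSW]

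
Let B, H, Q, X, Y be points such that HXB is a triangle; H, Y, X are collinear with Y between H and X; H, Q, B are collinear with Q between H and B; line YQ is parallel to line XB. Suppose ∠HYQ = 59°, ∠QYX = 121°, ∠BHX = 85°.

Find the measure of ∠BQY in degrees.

∠BQY = 144°

1. ∠BXH = 59°  [YQ∥XB, corresponding at Y]
2. ∠HBX = 36°  [△HXB]
3. ∠HQY = 36°  [YQ∥XB, corresponding at Q]
4. ∠BQY = 144°  [linear pair at Q on HB]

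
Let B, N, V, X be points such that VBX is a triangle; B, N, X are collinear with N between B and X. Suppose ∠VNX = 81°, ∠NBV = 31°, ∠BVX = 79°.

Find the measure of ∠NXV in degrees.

∠NXV = 70°

1. ∠VBX = 31°  [N on ray BX]
2. ∠BXV = 70°  [△VBX]
3. ∠NXV = 70°  [N on ray XB]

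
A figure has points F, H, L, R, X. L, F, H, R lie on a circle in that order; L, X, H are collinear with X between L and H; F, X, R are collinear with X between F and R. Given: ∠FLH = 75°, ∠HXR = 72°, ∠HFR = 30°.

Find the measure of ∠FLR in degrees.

1. ∠FRH = 75°  [same arc FH]
2. ∠FHR = 75°  [△FHR]
3. ∠FLR = 105°  [cyclic LFHR, opposite ∠L+∠H]

∠FLR = 105°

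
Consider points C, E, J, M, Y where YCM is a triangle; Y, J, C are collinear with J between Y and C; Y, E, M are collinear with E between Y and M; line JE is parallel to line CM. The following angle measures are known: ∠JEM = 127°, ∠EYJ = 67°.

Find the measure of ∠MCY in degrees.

1. ∠JEY = 53°  [linear pair at E on YM]
2. ∠EJY = 60°  [△YJE]
3. ∠MCY = 60°  [JE∥CM, corresponding at J]

∠MCY = 60°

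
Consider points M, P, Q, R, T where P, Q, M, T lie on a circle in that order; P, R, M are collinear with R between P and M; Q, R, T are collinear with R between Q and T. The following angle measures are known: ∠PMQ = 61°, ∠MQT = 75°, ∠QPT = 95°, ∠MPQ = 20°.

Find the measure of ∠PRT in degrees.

∠PRT = 44°

1. ∠PTQ = 61°  [same arc PQ]
2. ∠MPT = 75°  [same arc MT]
3. ∠PRT = 44°  [△PRT]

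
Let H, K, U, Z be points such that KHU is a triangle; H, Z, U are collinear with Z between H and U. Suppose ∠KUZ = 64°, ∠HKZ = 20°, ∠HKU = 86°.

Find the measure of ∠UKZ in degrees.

1. ∠HUK = 64°  [Z on ray UH]
2. ∠KHU = 30°  [△KHU]
3. ∠KHZ = 30°  [Z on ray HU]
4. ∠HZK = 130°  [△KHZ]
5. ∠KZU = 50°  [linear pair at Z on HU]
6. ∠UKZ = 66°  [△KZU]

∠UKZ = 66°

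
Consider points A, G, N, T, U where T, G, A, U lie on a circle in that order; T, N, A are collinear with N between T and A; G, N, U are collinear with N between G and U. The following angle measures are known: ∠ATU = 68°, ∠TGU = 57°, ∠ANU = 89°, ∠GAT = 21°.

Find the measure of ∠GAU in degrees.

∠GAU = 78°

1. ∠AGU = 68°  [same arc AU]
2. ∠TAU = 57°  [same arc TU]
3. ∠AUG = 34°  [△ANU]
4. ∠GAU = 78°  [△GAU]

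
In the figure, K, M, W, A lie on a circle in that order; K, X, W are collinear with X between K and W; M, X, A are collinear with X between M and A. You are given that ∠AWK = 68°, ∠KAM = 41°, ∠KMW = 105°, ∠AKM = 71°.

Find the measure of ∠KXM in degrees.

1. ∠AMK = 68°  [same arc KA]
2. ∠KWM = 41°  [same arc KM]
3. ∠MKW = 34°  [△KMW]
4. ∠KXM = 78°  [△KXM]

∠KXM = 78°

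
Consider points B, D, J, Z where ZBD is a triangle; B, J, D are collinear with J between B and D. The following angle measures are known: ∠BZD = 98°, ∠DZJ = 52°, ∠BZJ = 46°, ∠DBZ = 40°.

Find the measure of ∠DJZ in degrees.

1. ∠BDZ = 42°  [△ZBD]
2. ∠JDZ = 42°  [J on ray DB]
3. ∠DJZ = 86°  [△ZJD]

∠DJZ = 86°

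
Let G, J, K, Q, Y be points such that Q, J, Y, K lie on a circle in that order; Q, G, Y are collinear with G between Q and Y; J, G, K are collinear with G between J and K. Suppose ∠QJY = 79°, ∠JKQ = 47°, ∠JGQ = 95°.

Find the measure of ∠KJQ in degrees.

1. ∠JYQ = 47°  [same arc QJ]
2. ∠JQY = 54°  [△QJY]
3. ∠KJQ = 31°  [△QGJ]

∠KJQ = 31°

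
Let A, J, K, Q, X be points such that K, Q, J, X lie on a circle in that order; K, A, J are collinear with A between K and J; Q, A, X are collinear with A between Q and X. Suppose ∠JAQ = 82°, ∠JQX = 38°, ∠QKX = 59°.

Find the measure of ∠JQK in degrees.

∠JQK = 99°

1. ∠KJQ = 60°  [△QAJ]
2. ∠QJX = 121°  [cyclic KQJX, opposite ∠K+∠J]
3. ∠JXQ = 21°  [△QJX]
4. ∠JKQ = 21°  [same arc QJ]
5. ∠JQK = 99°  [△KQJ]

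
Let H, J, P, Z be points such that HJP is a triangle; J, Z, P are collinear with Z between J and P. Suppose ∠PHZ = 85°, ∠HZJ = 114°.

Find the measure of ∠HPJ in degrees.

1. ∠HZP = 66°  [linear pair at Z on JP]
2. ∠HPZ = 29°  [△HZP]
3. ∠HPJ = 29°  [Z on ray PJ]

∠HPJ = 29°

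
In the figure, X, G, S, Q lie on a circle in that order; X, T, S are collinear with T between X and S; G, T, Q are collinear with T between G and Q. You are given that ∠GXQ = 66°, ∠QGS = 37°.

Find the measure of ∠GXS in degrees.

∠GXS = 29°

1. ∠GSQ = 114°  [cyclic XGSQ, opposite ∠X+∠S]
2. ∠GQS = 29°  [△GSQ]
3. ∠GXS = 29°  [same arc GS]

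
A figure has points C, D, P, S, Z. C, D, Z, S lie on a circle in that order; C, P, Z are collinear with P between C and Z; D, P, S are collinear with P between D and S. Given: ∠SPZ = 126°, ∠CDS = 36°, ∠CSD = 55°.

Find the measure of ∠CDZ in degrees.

1. ∠CPD = 126°  [vertical angles at P]
2. ∠DCZ = 18°  [△CPD]
3. ∠CZD = 55°  [same arc CD]
4. ∠CDZ = 107°  [△CDZ]

∠CDZ = 107°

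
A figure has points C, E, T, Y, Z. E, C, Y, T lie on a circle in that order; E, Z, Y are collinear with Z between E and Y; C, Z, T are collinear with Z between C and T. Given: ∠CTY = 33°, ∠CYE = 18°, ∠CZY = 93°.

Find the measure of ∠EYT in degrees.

1. ∠CEY = 33°  [same arc CY]
2. ∠CZE = 87°  [linear pair at Z on EY]
3. ∠ECT = 60°  [△EZC]
4. ∠EYT = 60°  [same arc ET]

∠EYT = 60°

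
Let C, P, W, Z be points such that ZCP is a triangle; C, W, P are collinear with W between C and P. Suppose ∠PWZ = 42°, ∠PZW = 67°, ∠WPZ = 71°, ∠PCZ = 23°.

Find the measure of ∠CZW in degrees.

1. ∠CWZ = 138°  [linear pair at W on CP]
2. ∠WCZ = 23°  [W on ray CP]
3. ∠CZW = 19°  [△ZCW]

∠CZW = 19°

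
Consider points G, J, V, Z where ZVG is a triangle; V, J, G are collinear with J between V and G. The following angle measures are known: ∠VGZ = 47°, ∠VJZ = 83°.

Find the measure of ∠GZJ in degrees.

1. ∠JGZ = 47°  [J on ray GV]
2. ∠GJZ = 97°  [linear pair at J on VG]
3. ∠GZJ = 36°  [△ZJG]

∠GZJ = 36°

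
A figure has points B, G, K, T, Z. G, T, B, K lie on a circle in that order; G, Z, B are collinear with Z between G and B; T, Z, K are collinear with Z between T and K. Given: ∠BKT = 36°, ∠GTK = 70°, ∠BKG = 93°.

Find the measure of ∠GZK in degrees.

∠GZK = 106°

1. ∠GBK = 70°  [same arc GK]
2. ∠BZK = 74°  [△BZK]
3. ∠GZK = 106°  [linear pair at Z on GB]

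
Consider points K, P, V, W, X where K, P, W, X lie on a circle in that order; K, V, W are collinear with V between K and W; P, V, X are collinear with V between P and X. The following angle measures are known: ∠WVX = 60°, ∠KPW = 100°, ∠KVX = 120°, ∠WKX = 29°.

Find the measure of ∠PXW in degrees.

∠PXW = 49°

1. ∠KXW = 80°  [cyclic KPWX, opposite ∠P+∠X]
2. ∠KWX = 71°  [△KWX]
3. ∠PXW = 49°  [△WVX]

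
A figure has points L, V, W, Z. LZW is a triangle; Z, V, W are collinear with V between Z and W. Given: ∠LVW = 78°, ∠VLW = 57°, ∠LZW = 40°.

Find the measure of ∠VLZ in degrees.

∠VLZ = 38°

1. ∠LVZ = 102°  [linear pair at V on ZW]
2. ∠LZV = 40°  [V on ray ZW]
3. ∠VLZ = 38°  [△LZV]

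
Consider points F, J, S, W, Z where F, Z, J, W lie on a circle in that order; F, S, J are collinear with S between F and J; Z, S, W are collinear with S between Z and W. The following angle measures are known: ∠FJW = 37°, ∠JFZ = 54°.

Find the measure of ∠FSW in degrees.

∠FSW = 91°

1. ∠JWZ = 54°  [same arc ZJ]
2. ∠JSW = 89°  [△JSW]
3. ∠FSW = 91°  [linear pair at S on FJ]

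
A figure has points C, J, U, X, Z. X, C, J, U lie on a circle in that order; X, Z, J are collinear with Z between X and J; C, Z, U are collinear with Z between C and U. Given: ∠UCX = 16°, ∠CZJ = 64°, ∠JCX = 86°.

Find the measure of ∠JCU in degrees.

1. ∠UJX = 16°  [same arc XU]
2. ∠JUX = 94°  [cyclic XCJU, opposite ∠C+∠U]
3. ∠JXU = 70°  [△XJU]
4. ∠JCU = 70°  [same arc JU]

∠JCU = 70°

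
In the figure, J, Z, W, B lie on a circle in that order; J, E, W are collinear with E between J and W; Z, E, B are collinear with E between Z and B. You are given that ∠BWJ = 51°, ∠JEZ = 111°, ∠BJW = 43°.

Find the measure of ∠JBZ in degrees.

1. ∠BEW = 111°  [vertical angles at E]
2. ∠BEJ = 69°  [linear pair at E on JW]
3. ∠JBZ = 68°  [△JEB]

∠JBZ = 68°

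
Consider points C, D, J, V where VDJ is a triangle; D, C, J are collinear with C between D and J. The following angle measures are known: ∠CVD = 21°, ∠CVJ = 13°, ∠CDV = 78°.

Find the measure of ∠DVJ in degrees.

1. ∠DCV = 81°  [△VDC]
2. ∠JDV = 78°  [C on ray DJ]
3. ∠JCV = 99°  [linear pair at C on DJ]
4. ∠CJV = 68°  [△VCJ]
5. ∠DJV = 68°  [C on ray JD]
6. ∠DVJ = 34°  [△VDJ]

∠DVJ = 34°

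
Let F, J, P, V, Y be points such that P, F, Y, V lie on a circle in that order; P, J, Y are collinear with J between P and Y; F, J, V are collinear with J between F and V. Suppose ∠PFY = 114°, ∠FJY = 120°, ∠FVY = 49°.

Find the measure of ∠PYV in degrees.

∠PYV = 71°

1. ∠PJV = 120°  [vertical angles at J]
2. ∠VJY = 60°  [linear pair at J on PY]
3. ∠PYV = 71°  [△YJV]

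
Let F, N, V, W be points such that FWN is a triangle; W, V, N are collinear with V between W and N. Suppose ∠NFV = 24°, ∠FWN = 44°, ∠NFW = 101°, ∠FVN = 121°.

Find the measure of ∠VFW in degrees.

∠VFW = 77°

1. ∠FWV = 44°  [V on ray WN]
2. ∠FVW = 59°  [linear pair at V on WN]
3. ∠VFW = 77°  [△FWV]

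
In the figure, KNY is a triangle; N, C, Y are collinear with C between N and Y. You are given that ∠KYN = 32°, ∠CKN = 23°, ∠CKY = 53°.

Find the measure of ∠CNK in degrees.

1. ∠CYK = 32°  [C on ray YN]
2. ∠KCY = 95°  [△KCY]
3. ∠KCN = 85°  [linear pair at C on NY]
4. ∠CNK = 72°  [△KNC]

∠CNK = 72°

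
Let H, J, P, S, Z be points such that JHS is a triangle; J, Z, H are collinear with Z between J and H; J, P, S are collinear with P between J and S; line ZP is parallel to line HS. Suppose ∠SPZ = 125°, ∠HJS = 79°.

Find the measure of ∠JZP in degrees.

1. ∠JPZ = 55°  [linear pair at P on JS]
2. ∠PJZ = 79°  [Z on JH, P on JS]
3. ∠JZP = 46°  [△JZP]

∠JZP = 46°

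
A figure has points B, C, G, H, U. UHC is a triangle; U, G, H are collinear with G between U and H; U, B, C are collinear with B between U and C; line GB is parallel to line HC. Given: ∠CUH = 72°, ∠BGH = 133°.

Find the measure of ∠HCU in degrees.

1. ∠BUG = 72°  [G on UH, B on UC]
2. ∠BGU = 47°  [linear pair at G on UH]
3. ∠GBU = 61°  [△UGB]
4. ∠HCU = 61°  [GB∥HC, corresponding at B]

∠HCU = 61°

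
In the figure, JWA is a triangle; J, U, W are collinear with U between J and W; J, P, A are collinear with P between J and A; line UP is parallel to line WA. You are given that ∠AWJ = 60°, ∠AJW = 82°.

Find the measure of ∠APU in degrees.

1. ∠JAW = 38°  [△JWA]
2. ∠JPU = 38°  [UP∥WA, corresponding at P]
3. ∠APU = 142°  [linear pair at P on JA]

∠APU = 142°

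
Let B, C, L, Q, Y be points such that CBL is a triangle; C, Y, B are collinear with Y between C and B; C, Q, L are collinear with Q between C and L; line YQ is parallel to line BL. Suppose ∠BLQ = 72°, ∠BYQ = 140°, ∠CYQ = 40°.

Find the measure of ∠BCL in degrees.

∠BCL = 68°

1. ∠BLC = 72°  [Q on ray LC]
2. ∠CBL = 40°  [YQ∥BL, corresponding at Y]
3. ∠BCL = 68°  [△CBL]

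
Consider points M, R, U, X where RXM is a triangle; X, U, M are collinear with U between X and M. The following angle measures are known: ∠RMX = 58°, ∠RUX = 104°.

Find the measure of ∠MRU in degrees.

∠MRU = 46°

1. ∠RMU = 58°  [U on ray MX]
2. ∠MUR = 76°  [linear pair at U on XM]
3. ∠MRU = 46°  [△RUM]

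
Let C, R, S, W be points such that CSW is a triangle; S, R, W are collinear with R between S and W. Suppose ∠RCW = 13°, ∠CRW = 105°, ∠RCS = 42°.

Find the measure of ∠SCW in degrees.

∠SCW = 55°

1. ∠CWR = 62°  [△CRW]
2. ∠CRS = 75°  [linear pair at R on SW]
3. ∠CSR = 63°  [△CSR]
4. ∠CWS = 62°  [R on ray WS]
5. ∠CSW = 63°  [R on ray SW]
6. ∠SCW = 55°  [△CSW]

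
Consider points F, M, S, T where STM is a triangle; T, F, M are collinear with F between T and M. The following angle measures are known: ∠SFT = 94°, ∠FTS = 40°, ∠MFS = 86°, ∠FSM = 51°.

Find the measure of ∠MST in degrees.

1. ∠MTS = 40°  [F on ray TM]
2. ∠FMS = 43°  [△SFM]
3. ∠SMT = 43°  [F on ray MT]
4. ∠MST = 97°  [△STM]

∠MST = 97°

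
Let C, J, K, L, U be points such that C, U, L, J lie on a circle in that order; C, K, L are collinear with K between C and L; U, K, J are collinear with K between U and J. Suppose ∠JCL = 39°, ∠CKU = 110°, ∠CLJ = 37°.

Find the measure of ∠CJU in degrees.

∠CJU = 71°

1. ∠JUL = 39°  [same arc LJ]
2. ∠LKU = 70°  [linear pair at K on CL]
3. ∠CLU = 71°  [△UKL]
4. ∠CJU = 71°  [same arc CU]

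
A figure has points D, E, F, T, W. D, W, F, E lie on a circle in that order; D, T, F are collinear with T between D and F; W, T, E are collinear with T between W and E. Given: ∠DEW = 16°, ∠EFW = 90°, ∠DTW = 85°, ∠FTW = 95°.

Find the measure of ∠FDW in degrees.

∠FDW = 21°

1. ∠EDW = 90°  [cyclic DWFE, opposite ∠D+∠F]
2. ∠DWE = 74°  [△DWE]
3. ∠FDW = 21°  [△DTW]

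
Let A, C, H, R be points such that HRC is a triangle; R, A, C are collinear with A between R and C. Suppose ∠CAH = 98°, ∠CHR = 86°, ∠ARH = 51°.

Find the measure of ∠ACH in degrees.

∠ACH = 43°

1. ∠CRH = 51°  [A on ray RC]
2. ∠HCR = 43°  [△HRC]
3. ∠ACH = 43°  [A on ray CR]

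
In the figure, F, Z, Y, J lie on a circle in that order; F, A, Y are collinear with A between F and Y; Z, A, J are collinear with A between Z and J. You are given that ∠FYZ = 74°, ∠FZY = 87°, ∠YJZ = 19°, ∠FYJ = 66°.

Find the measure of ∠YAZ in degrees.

1. ∠FJZ = 74°  [same arc FZ]
2. ∠FJY = 93°  [cyclic FZYJ, opposite ∠Z+∠J]
3. ∠JFY = 21°  [△FYJ]
4. ∠FAJ = 85°  [△FAJ]
5. ∠YAZ = 85°  [vertical angles at A]

∠YAZ = 85°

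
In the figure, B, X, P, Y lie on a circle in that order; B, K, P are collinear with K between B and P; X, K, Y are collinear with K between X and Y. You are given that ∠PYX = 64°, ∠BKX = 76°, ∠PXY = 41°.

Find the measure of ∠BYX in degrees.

∠BYX = 35°

1. ∠PBX = 64°  [same arc XP]
2. ∠XPY = 75°  [△XPY]
3. ∠BXY = 40°  [△BKX]
4. ∠XBY = 105°  [cyclic BXPY, opposite ∠B+∠P]
5. ∠BYX = 35°  [△BXY]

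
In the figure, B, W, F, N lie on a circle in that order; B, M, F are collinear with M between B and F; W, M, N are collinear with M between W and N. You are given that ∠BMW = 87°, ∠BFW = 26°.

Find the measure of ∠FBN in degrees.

∠FBN = 61°

1. ∠FMN = 87°  [vertical angles at M]
2. ∠BNW = 26°  [same arc BW]
3. ∠BMN = 93°  [linear pair at M on BF]
4. ∠FBN = 61°  [△BMN]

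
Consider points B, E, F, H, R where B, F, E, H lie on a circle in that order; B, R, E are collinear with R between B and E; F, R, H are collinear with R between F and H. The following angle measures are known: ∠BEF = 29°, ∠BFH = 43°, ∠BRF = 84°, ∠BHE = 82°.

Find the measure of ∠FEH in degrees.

1. ∠BHF = 29°  [same arc BF]
2. ∠FBH = 108°  [△BFH]
3. ∠FEH = 72°  [cyclic BFEH, opposite ∠B+∠E]

∠FEH = 72°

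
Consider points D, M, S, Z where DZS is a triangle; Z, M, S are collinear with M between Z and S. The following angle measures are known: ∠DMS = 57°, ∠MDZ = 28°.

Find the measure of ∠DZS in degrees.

1. ∠DMZ = 123°  [linear pair at M on ZS]
2. ∠DZM = 29°  [△DZM]
3. ∠DZS = 29°  [M on ray ZS]

∠DZS = 29°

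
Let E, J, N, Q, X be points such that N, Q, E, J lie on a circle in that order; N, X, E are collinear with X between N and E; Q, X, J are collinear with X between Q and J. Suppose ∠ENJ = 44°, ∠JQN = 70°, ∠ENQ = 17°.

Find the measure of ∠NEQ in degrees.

∠NEQ = 49°

1. ∠EQJ = 44°  [same arc EJ]
2. ∠NXQ = 93°  [△NXQ]
3. ∠EXQ = 87°  [linear pair at X on NE]
4. ∠NEQ = 49°  [△QXE]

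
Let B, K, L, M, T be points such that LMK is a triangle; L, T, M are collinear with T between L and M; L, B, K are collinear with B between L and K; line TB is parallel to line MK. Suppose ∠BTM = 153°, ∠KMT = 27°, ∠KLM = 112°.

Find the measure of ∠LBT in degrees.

∠LBT = 41°

1. ∠BTL = 27°  [linear pair at T on LM]
2. ∠BLT = 112°  [T on LM, B on LK]
3. ∠LBT = 41°  [△LTB]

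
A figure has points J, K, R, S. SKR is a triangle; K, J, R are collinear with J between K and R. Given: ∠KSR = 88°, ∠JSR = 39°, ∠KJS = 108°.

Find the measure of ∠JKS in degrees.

1. ∠RJS = 72°  [linear pair at J on KR]
2. ∠JRS = 69°  [△SJR]
3. ∠KRS = 69°  [J on ray RK]
4. ∠RKS = 23°  [△SKR]
5. ∠JKS = 23°  [J on ray KR]

∠JKS = 23°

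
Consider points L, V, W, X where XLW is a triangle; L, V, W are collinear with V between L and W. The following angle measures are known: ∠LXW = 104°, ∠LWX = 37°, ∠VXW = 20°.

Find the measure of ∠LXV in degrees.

1. ∠WLX = 39°  [△XLW]
2. ∠VWX = 37°  [V on ray WL]
3. ∠WVX = 123°  [△XVW]
4. ∠VLX = 39°  [V on ray LW]
5. ∠LVX = 57°  [linear pair at V on LW]
6. ∠LXV = 84°  [△XLV]

∠LXV = 84°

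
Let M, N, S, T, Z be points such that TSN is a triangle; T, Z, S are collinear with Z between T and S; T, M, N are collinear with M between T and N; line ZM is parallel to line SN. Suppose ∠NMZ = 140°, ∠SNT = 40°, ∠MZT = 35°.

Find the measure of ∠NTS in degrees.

∠NTS = 105°

1. ∠TMZ = 40°  [linear pair at M on TN]
2. ∠MTZ = 105°  [△TZM]
3. ∠NTS = 105°  [Z on TS, M on TN]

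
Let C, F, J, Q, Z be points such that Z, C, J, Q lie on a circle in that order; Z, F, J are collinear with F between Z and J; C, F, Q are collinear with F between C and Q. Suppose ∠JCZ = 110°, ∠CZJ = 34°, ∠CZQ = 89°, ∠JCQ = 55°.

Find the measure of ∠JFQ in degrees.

1. ∠JQZ = 70°  [cyclic ZCJQ, opposite ∠C+∠Q]
2. ∠CQJ = 34°  [same arc CJ]
3. ∠JZQ = 55°  [same arc JQ]
4. ∠QJZ = 55°  [△ZJQ]
5. ∠JFQ = 91°  [△JFQ]

∠JFQ = 91°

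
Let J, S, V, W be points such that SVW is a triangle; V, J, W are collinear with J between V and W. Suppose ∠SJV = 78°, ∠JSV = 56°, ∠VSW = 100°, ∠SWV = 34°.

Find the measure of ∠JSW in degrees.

∠JSW = 44°

1. ∠SJW = 102°  [linear pair at J on VW]
2. ∠JWS = 34°  [J on ray WV]
3. ∠JSW = 44°  [△SJW]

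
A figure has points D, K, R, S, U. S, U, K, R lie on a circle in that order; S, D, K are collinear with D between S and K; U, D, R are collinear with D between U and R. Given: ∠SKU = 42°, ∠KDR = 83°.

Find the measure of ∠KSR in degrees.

∠KSR = 41°

1. ∠SRU = 42°  [same arc SU]
2. ∠RDS = 97°  [linear pair at D on SK]
3. ∠KSR = 41°  [△SDR]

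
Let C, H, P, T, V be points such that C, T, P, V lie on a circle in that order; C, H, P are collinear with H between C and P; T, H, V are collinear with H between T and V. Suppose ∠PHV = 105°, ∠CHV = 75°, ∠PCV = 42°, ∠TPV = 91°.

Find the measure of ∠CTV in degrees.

1. ∠CVT = 63°  [△CHV]
2. ∠TCV = 89°  [cyclic CTPV, opposite ∠C+∠P]
3. ∠CTV = 28°  [△CTV]

∠CTV = 28°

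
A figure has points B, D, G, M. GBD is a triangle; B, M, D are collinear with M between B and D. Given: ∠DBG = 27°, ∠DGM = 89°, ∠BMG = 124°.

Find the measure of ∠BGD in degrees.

1. ∠DMG = 56°  [linear pair at M on BD]
2. ∠GDM = 35°  [△GMD]
3. ∠BDG = 35°  [M on ray DB]
4. ∠BGD = 118°  [△GBD]

∠BGD = 118°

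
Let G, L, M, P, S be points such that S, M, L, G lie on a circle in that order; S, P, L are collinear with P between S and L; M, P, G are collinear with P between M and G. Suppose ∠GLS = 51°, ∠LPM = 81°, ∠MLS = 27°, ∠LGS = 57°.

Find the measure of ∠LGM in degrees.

∠LGM = 30°

1. ∠GMS = 51°  [same arc SG]
2. ∠MPS = 99°  [linear pair at P on SL]
3. ∠LSM = 30°  [△SPM]
4. ∠LGM = 30°  [same arc ML]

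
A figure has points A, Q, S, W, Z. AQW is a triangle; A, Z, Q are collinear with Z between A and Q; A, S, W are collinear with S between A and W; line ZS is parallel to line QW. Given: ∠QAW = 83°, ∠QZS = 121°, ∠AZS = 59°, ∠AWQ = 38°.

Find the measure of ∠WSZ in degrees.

1. ∠SAZ = 83°  [Z on AQ, S on AW]
2. ∠ASZ = 38°  [△AZS]
3. ∠WSZ = 142°  [linear pair at S on AW]

∠WSZ = 142°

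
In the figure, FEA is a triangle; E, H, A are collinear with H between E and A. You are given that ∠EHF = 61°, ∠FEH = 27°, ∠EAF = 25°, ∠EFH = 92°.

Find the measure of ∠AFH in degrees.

∠AFH = 36°

1. ∠AHF = 119°  [linear pair at H on EA]
2. ∠FAH = 25°  [H on ray AE]
3. ∠AFH = 36°  [△FHA]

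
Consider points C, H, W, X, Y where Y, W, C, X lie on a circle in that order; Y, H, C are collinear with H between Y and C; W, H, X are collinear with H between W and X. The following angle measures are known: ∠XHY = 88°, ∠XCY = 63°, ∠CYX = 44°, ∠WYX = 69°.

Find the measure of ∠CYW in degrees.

1. ∠CHW = 88°  [vertical angles at H]
2. ∠XWY = 63°  [same arc YX]
3. ∠WHY = 92°  [linear pair at H on YC]
4. ∠CYW = 25°  [△YHW]

∠CYW = 25°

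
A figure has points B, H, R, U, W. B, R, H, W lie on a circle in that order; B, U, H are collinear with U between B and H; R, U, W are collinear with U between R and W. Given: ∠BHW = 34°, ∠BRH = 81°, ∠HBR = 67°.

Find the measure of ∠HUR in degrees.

∠HUR = 101°

1. ∠BRW = 34°  [same arc BW]
2. ∠BUR = 79°  [△BUR]
3. ∠HUR = 101°  [linear pair at U on BH]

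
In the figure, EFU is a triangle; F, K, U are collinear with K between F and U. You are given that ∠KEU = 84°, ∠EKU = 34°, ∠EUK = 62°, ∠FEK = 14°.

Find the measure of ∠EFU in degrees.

∠EFU = 20°

1. ∠EKF = 146°  [linear pair at K on FU]
2. ∠EFK = 20°  [△EFK]
3. ∠EFU = 20°  [K on ray FU]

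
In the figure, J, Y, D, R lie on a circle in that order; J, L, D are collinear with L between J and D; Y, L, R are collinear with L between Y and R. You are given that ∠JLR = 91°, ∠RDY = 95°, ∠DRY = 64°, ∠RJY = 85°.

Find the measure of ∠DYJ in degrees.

∠DYJ = 48°

1. ∠DLY = 91°  [vertical angles at L]
2. ∠DYR = 21°  [△YDR]
3. ∠DJY = 64°  [same arc YD]
4. ∠JDY = 68°  [△YLD]
5. ∠DYJ = 48°  [△JYD]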